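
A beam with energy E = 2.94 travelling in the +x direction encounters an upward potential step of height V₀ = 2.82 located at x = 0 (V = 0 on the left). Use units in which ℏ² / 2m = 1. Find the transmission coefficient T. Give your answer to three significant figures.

The wavenumbers are k₁ = √(2mE)/ℏ = 1.715 on the left and k₂ = √(2m(E − V₀))/ℏ = 0.3464 on the right.
Continuity of ψ and ψ′ at the step yields the reflection amplitude r = (k₁ − k₂)/(k₁ + k₂) = 0.6639; thus R = |r|² = 0.4407, T = 0.5593.

T = 0.559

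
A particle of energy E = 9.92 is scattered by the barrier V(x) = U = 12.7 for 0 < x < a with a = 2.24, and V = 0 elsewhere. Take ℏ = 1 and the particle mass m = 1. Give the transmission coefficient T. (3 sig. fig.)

E < U: inside the barrier ψ ∝ e^{±κx} with κ = √(2m(U − E))/ℏ = 2.358.
κa = 5.282, sinh(κa) = 98.36.
Matching ψ, ψ′ at both faces gives T = [1 + U² sinh²(κa) / (4E(U − E))]⁻¹ = 1/14150 = 0.0000707.

T = 0.0000707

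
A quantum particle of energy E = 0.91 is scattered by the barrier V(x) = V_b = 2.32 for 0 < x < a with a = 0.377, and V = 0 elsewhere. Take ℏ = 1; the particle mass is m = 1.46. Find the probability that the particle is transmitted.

E < V_b: inside the barrier ψ ∝ e^{±κx} with κ = √(2m(V_b − E))/ℏ = 2.029.
κa = 0.7650, sinh(κa) = 0.8418.
Matching ψ, ψ′ at both faces gives T = [1 + V_b² sinh²(κa) / (4E(V_b − E))]⁻¹ = 1/1.743 = 0.574.

T = 0.574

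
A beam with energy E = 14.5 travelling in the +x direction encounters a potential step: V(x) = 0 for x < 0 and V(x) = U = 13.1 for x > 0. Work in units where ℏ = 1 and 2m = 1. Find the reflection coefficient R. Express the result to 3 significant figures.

R = 0.277

On each side the TISE gives plane waves with k = √(2m(E − V))/ℏ: k₁ = √(2·½·14.5) = 3.808, k₂ = √(2·½·1.4) = 1.183.
Continuity of ψ and ψ′ at the step yields the reflection amplitude r = (k₁ − k₂)/(k₁ + k₂) = 0.5259; thus R = |r|² = 0.2765, T = 0.7235.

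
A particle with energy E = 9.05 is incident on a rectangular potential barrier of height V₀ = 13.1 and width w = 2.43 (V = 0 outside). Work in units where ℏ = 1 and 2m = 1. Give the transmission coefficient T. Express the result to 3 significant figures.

T = 0.000193

Since E < V₀ the interior solution is evanescent with decay constant κ = √(2m(V₀ − E))/ℏ = 2.012.
κw = 4.890, sinh(κw) = 66.49.
Matching ψ, ψ′ at both faces gives T = [1 + V₀² sinh²(κw) / (4E(V₀ − E))]⁻¹ = 1/5176 = 0.000193.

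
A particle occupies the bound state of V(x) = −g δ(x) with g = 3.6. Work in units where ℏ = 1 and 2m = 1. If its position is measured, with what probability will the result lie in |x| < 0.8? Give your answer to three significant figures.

P = 0.944

The normalised bound state is ψ = √κ e^{−κ|x|} with κ = mg/ℏ² = 1.800.
P(|x| < d) = ∫_{−d}^{d} κ e^{−2κ|x|} dx = 1 − e^{−2κd} = 1 − e^{−2.880} = 0.9439.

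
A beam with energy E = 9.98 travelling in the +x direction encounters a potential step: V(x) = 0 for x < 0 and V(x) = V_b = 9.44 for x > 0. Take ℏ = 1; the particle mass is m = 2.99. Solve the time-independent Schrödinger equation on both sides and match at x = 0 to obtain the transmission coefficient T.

T = 0.612

The wavenumbers are k₁ = √(2mE)/ℏ = 7.725 on the left and k₂ = √(2m(E − V_b))/ℏ = 1.797 on the right.
Continuity of ψ and ψ′ at the step yields the reflection amplitude r = (k₁ − k₂)/(k₁ + k₂) = 0.6226; thus R = |r|² = 0.3876, T = 0.6124.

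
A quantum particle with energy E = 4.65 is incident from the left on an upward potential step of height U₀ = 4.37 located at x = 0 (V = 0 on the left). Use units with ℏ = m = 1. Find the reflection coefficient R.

The wavenumbers are k₁ = √(2mE)/ℏ = 3.050 on the left and k₂ = √(2m(E − U₀))/ℏ = 0.7483 on the right.
Matching ψ and ψ′ at x = 0 gives r = (k₁ − k₂)/(k₁ + k₂), so R = r² = 0.3671 and T = 1 − R = 0.6329.

R = 0.367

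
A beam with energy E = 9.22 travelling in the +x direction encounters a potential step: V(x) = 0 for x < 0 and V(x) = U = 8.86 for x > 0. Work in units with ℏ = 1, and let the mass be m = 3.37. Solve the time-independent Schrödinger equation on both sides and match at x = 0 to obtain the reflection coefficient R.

The wavenumbers are k₁ = √(2mE)/ℏ = 7.883 on the left and k₂ = √(2m(E − U))/ℏ = 1.558 on the right.
Continuity of ψ and ψ′ at the step yields the reflection amplitude r = (k₁ − k₂)/(k₁ + k₂) = 0.6700; thus R = |r|² = 0.4489, T = 0.5511.

R = 0.449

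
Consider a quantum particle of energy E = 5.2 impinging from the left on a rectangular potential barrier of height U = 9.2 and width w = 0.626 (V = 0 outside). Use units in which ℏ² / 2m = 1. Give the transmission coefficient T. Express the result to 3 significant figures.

T = 0.276

E < U: inside the barrier ψ ∝ e^{±κx} with κ = √(2m(U − E))/ℏ = 2.000.
κw = 1.252, sinh(κw) = 1.606.
Matching ψ, ψ′ at both faces gives T = [1 + U² sinh²(κw) / (4E(U − E))]⁻¹ = 1/3.623 = 0.276.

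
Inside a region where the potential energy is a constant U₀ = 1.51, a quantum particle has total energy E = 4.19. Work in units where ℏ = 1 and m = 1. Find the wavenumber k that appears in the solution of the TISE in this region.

k = 2.32

With E > U₀ the solution is oscillatory, ψ ∝ e^{±ikx} with k = √(2m(E − U₀))/ℏ.
k = √(2 × 1 × 2.68) = 2.315.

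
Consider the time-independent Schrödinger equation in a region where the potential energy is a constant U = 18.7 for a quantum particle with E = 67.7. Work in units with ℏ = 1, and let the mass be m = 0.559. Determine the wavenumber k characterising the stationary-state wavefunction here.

k = 7.40

With E > U the solution is oscillatory, ψ ∝ e^{±ikx} with k = √(2m(E − U))/ℏ.
k = √(2 × 0.559 × 49) = 7.401.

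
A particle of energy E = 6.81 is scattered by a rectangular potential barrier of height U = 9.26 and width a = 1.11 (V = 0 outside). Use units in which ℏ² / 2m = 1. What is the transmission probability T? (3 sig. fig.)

Since E < U the interior solution is evanescent with decay constant κ = √(2m(U − E))/ℏ = 1.565.
κa = 1.737, sinh(κa) = 2.753.
The exact tunnelling result is T⁻¹ = 1 + U² sinh²(κa) / [4E(U − E)] = 10.74, so T = 0.0931.

T = 0.0931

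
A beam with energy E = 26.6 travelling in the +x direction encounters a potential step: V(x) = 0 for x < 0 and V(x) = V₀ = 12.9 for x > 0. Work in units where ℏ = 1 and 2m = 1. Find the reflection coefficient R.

The wavenumbers are k₁ = √(2mE)/ℏ = 5.158 on the left and k₂ = √(2m(E − V₀))/ℏ = 3.701 on the right.
Matching ψ and ψ′ at x = 0 gives r = (k₁ − k₂)/(k₁ + k₂), so R = r² = 0.02702 and T = 1 − R = 0.9730.

R = 0.0270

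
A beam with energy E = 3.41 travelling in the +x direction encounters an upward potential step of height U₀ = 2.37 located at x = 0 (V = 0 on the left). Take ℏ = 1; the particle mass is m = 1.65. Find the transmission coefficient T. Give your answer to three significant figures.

T = 0.917

On each side the TISE gives plane waves with k = √(2m(E − V))/ℏ: k₁ = √(2·1.65·3.41) = 3.355, k₂ = √(2·1.65·1.04) = 1.853.
Continuity of ψ and ψ′ at the step yields the reflection amplitude r = (k₁ − k₂)/(k₁ + k₂) = 0.2884; thus R = |r|² = 0.08320, T = 0.9168.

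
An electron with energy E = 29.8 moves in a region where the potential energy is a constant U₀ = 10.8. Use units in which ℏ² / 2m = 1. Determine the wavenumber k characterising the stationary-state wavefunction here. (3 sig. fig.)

With E > U₀ the solution is oscillatory, ψ ∝ e^{±ikx} with k = √(2m(E − U₀))/ℏ.
k = √(2 × 0.5 × 19) = 4.359.

k = 4.36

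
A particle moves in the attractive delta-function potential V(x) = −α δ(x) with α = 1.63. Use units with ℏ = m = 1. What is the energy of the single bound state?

E = -1.33

The bound state is ψ(x) = √κ e^{−κ|x|}. The derivative jump ψ'(0⁺) − ψ'(0⁻) = −(2mα/ℏ²)ψ(0) fixes κ = mα/ℏ² = 1.630.
Then E = −ℏ²κ²/(2m) = −mα²/(2ℏ²) = -1.328.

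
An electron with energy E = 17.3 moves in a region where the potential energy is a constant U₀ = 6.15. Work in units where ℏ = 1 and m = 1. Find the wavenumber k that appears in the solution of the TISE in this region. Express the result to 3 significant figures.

With E > U₀ the solution is oscillatory, ψ ∝ e^{±ikx} with k = √(2m(E − U₀))/ℏ.
k = √(2 × 1 × 11.15) = 4.722.

k = 4.72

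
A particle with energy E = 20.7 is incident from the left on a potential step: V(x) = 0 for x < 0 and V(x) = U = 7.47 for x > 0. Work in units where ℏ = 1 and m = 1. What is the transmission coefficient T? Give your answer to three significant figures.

The wavenumbers are k₁ = √(2mE)/ℏ = 6.434 on the left and k₂ = √(2m(E − U))/ℏ = 5.144 on the right.
Continuity of ψ and ψ′ at the step yields the reflection amplitude r = (k₁ − k₂)/(k₁ + k₂) = 0.1114; thus R = |r|² = 0.01242, T = 0.9876.

T = 0.988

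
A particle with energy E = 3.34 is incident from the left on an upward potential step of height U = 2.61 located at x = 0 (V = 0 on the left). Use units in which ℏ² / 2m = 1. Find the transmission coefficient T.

T = 0.868

The wavenumbers are k₁ = √(2mE)/ℏ = 1.828 on the left and k₂ = √(2m(E − U))/ℏ = 0.8544 on the right.
Continuity of ψ and ψ′ at the step yields the reflection amplitude r = (k₁ − k₂)/(k₁ + k₂) = 0.3629; thus R = |r|² = 0.1317, T = 0.8683.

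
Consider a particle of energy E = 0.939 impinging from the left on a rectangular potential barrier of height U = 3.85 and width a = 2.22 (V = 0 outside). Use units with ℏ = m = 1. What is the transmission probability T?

E < U: inside the barrier ψ ∝ e^{±κx} with κ = √(2m(U − E))/ℏ = 2.413.
κa = 5.357, sinh(κa) = 106.0.
The exact tunnelling result is T⁻¹ = 1 + U² sinh²(κa) / [4E(U − E)] = 15230, so T = 0.0000656.

T = 0.0000656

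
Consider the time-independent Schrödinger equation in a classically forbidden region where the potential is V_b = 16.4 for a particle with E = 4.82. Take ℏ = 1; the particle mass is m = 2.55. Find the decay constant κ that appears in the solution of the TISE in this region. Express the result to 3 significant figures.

Since E < V_b the TISE in this region is ψ'' = κ²ψ with κ = √(2m(V_b − E))/ℏ.
κ = √(2 × 2.55 × 11.58) = 7.685.

κ = 7.68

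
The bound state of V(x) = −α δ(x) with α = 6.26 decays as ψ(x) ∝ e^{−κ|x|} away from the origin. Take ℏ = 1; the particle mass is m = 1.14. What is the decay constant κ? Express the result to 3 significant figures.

κ = 7.14

Integrating the TISE across x = 0 gives the cusp condition ψ'(0⁺) − ψ'(0⁻) = −(2mα/ℏ²)ψ(0).
With ψ ∝ e^{−κ|x|} this yields −2κ = −2mα/ℏ², so κ = mα/ℏ² = 7.136.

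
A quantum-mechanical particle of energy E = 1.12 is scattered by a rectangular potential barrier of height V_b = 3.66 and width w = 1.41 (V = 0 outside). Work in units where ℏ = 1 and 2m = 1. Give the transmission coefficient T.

E < V_b: inside the barrier ψ ∝ e^{±κx} with κ = √(2m(V_b − E))/ℏ = 1.594.
κw = 2.247, sinh(κw) = 4.678.
The exact tunnelling result is T⁻¹ = 1 + V_b² sinh²(κw) / [4E(V_b − E)] = 26.76, so T = 0.0374.

T = 0.0374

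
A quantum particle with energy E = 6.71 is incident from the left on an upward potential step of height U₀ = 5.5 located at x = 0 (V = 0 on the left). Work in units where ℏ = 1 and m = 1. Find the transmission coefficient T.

The wavenumbers are k₁ = √(2mE)/ℏ = 3.663 on the left and k₂ = √(2m(E − U₀))/ℏ = 1.556 on the right.
Continuity of ψ and ψ′ at the step yields the reflection amplitude r = (k₁ − k₂)/(k₁ + k₂) = 0.4039; thus R = |r|² = 0.1631, T = 0.8369.

T = 0.837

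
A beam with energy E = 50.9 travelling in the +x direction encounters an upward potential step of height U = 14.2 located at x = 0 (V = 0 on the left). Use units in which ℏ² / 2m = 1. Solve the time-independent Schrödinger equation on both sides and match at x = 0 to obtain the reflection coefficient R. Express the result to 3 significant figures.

R = 0.00666

The wavenumbers are k₁ = √(2mE)/ℏ = 7.134 on the left and k₂ = √(2m(E − U))/ℏ = 6.058 on the right.
Continuity of ψ and ψ′ at the step yields the reflection amplitude r = (k₁ − k₂)/(k₁ + k₂) = 0.08159; thus R = |r|² = 0.006657, T = 0.9933.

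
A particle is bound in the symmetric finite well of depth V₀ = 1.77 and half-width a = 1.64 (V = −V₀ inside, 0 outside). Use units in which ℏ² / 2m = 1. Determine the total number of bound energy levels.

N = 2

Define the well-strength parameter z₀ = (a/ℏ)√(2mV₀) = 1.64 × √(2·0.5·1.77) = 2.182.
The even/odd transcendental equations gain one root per π/2 in z₀, giving N = 1 + ⌊2z₀/π⌋ = 1 + ⌊1.389⌋ = 2.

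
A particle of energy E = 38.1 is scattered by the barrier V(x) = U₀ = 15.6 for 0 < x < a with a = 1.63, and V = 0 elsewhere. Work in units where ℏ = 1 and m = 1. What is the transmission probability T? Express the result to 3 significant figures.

E > U₀: inside the barrier k₂ = √(2m(E − U₀))/ℏ = 6.708, k₂a = 10.93.
Matching at both interfaces gives T⁻¹ = 1 + U₀² sin²(k₂a) / [4E(E − U₀)] = 1.071, hence T = 0.934.

T = 0.934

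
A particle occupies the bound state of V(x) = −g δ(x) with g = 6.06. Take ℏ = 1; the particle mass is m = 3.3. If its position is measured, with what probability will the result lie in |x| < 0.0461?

The normalised bound state is ψ = √κ e^{−κ|x|} with κ = mg/ℏ² = 20.00.
P(|x| < d) = ∫_{−d}^{d} κ e^{−2κ|x|} dx = 1 − e^{−2κd} = 1 − e^{−1.844} = 0.8418.

P = 0.842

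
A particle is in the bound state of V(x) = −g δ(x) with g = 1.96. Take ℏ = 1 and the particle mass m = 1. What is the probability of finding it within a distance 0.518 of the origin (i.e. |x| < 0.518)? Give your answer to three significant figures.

The normalised bound state is ψ = √κ e^{−κ|x|} with κ = mg/ℏ² = 1.960.
P(|x| < d) = ∫_{−d}^{d} κ e^{−2κ|x|} dx = 1 − e^{−2κd} = 1 − e^{−2.031} = 0.8687.

P = 0.869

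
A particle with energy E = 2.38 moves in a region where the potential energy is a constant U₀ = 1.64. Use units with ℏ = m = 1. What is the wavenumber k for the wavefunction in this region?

k = 1.22

With E > U₀ the solution is oscillatory, ψ ∝ e^{±ikx} with k = √(2m(E − U₀))/ℏ.
k = √(2 × 1 × 0.74) = 1.217.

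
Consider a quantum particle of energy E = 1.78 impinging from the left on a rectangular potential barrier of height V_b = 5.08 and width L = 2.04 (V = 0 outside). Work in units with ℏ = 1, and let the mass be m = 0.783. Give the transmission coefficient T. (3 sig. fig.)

T = 0.000341

E < V_b: inside the barrier ψ ∝ e^{±κx} with κ = √(2m(V_b − E))/ℏ = 2.273.
κL = 4.637, sinh(κL) = 51.64.
The exact tunnelling result is T⁻¹ = 1 + V_b² sinh²(κL) / [4E(V_b − E)] = 2930, so T = 0.000341.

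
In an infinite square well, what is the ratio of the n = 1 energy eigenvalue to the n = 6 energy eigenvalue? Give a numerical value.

Since E_n ∝ n², the ratio is (1/6)² = 0.0277778.

0.0277778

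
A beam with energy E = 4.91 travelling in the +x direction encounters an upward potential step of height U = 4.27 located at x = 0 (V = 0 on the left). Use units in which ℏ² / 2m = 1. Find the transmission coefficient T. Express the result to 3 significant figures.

T = 0.780

The wavenumbers are k₁ = √(2mE)/ℏ = 2.216 on the left and k₂ = √(2m(E − U))/ℏ = 0.8000 on the right.
Matching ψ and ψ′ at x = 0 gives r = (k₁ − k₂)/(k₁ + k₂), so R = r² = 0.2204 and T = 1 − R = 0.7796.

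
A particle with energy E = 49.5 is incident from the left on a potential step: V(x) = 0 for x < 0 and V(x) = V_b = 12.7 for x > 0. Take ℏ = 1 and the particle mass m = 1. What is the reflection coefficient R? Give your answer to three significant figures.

The wavenumbers are k₁ = √(2mE)/ℏ = 9.950 on the left and k₂ = √(2m(E − V_b))/ℏ = 8.579 on the right.
Matching ψ and ψ′ at x = 0 gives r = (k₁ − k₂)/(k₁ + k₂), so R = r² = 0.005474 and T = 1 − R = 0.9945.

R = 0.00547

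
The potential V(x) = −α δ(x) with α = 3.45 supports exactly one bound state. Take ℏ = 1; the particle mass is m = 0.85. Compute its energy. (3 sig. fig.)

The bound state is ψ(x) = √κ e^{−κ|x|}. The derivative jump ψ'(0⁺) − ψ'(0⁻) = −(2mα/ℏ²)ψ(0) fixes κ = mα/ℏ² = 2.933.
Then E = −ℏ²κ²/(2m) = −mα²/(2ℏ²) = -5.059.

E = -5.06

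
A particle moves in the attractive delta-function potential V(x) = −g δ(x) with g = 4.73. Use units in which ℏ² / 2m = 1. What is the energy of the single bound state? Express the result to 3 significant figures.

The bound state is ψ(x) = √κ e^{−κ|x|}. The derivative jump ψ'(0⁺) − ψ'(0⁻) = −(2mg/ℏ²)ψ(0) fixes κ = mg/ℏ² = 2.365.
Then E = −ℏ²κ²/(2m) = −mg²/(2ℏ²) = -5.593.

E = -5.59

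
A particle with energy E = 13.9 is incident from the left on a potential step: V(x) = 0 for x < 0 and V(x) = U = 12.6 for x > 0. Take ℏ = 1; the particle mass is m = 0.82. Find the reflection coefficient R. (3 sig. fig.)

On each side the TISE gives plane waves with k = √(2m(E − V))/ℏ: k₁ = √(2·0.82·13.9) = 4.775, k₂ = √(2·0.82·1.3) = 1.460.
Continuity of ψ and ψ′ at the step yields the reflection amplitude r = (k₁ − k₂)/(k₁ + k₂) = 0.5316; thus R = |r|² = 0.2826, T = 0.7174.

R = 0.283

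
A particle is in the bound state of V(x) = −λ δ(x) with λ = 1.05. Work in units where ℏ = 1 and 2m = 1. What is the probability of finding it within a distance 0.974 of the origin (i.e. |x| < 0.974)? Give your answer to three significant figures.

P = 0.640

The normalised bound state is ψ = √κ e^{−κ|x|} with κ = mλ/ℏ² = 0.5250.
P(|x| < d) = ∫_{−d}^{d} κ e^{−2κ|x|} dx = 1 − e^{−2κd} = 1 − e^{−1.023} = 0.6404.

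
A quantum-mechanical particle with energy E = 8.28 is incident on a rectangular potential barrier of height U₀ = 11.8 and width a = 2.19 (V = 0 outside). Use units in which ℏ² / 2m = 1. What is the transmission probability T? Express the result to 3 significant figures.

Since E < U₀ the interior solution is evanescent with decay constant κ = √(2m(U₀ − E))/ℏ = 1.876.
κa = 4.109, sinh(κa) = 30.43.
Matching ψ, ψ′ at both faces gives T = [1 + U₀² sinh²(κa) / (4E(U₀ − E))]⁻¹ = 1/1107 = 0.000903.

T = 0.000903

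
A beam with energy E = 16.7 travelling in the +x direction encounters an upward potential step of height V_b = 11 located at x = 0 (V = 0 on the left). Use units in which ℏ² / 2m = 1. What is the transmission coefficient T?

T = 0.931

On each side the TISE gives plane waves with k = √(2m(E − V))/ℏ: k₁ = √(2·½·16.7) = 4.087, k₂ = √(2·½·5.7) = 2.387.
Matching ψ and ψ′ at x = 0 gives r = (k₁ − k₂)/(k₁ + k₂), so R = r² = 0.06888 and T = 1 − R = 0.9311.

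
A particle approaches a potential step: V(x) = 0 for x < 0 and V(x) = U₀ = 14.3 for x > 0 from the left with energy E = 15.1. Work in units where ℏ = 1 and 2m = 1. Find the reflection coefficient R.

R = 0.392

On each side the TISE gives plane waves with k = √(2m(E − V))/ℏ: k₁ = √(2·½·15.1) = 3.886, k₂ = √(2·½·0.8) = 0.8944.
Matching ψ and ψ′ at x = 0 gives r = (k₁ − k₂)/(k₁ + k₂), so R = r² = 0.3916 and T = 1 − R = 0.6084.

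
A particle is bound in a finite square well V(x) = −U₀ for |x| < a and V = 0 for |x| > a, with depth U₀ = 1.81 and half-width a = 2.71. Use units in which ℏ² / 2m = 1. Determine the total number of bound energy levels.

The dimensionless depth is z₀ = a√(2mU₀)/ℏ = 2.71 × √(1.810) = 3.646.
A new bound state (alternating even/odd) appears each time z₀ passes a multiple of π/2, so N = ⌊2z₀/π⌋ + 1 = ⌊2.321⌋ + 1 = 3.

N = 3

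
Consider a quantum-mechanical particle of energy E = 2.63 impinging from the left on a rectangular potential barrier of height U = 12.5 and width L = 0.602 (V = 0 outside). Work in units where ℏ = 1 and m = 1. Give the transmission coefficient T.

T = 0.0126

E < U: inside the barrier ψ ∝ e^{±κx} with κ = √(2m(U − E))/ℏ = 4.443.
κL = 2.675, sinh(κL) = 7.219.
Matching ψ, ψ′ at both faces gives T = [1 + U² sinh²(κL) / (4E(U − E))]⁻¹ = 1/79.43 = 0.0126.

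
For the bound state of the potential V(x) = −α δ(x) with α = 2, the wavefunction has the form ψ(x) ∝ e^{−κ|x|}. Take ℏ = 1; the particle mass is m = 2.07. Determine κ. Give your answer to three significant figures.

κ = 4.14

Integrate −(ℏ²/2m)ψ'' − αδ(x)ψ = Eψ from −ε to +ε: the ψ'' term gives ψ'(0⁺) − ψ'(0⁻) and the δ term gives −(2mα/ℏ²)ψ(0).
With ψ ∝ e^{−κ|x|} this yields −2κ = −2mα/ℏ², so κ = mα/ℏ² = 4.140.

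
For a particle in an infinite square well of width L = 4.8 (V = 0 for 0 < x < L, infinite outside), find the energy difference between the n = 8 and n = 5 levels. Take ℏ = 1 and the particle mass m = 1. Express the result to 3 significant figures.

ΔE = 8.35

E_n = n²π²ℏ²/(2mL²), so ΔE = (8² − 5²) π²ℏ²/(2mL²).
ΔE = 39 × π² / (2 × 1 × 4.8²) = 8.353.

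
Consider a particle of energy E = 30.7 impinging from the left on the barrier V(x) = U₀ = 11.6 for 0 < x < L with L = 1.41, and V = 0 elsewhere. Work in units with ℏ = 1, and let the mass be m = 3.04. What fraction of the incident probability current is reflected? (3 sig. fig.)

R = 0.0137

Above the barrier the interior wavenumber is k₂ = √(2m(E − U₀))/ℏ = 10.78, giving phase k₂L = 15.19.
Matching at both interfaces gives T⁻¹ = 1 + U₀² sin²(k₂L) / [4E(E − U₀)] = 1.014, hence T = 0.986.
R = 1 − T = 0.0137.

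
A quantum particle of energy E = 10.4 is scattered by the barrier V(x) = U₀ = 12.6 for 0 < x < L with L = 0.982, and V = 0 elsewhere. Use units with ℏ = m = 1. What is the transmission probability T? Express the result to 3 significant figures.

Since E < U₀ the interior solution is evanescent with decay constant κ = √(2m(U₀ − E))/ℏ = 2.098.
κL = 2.060, sinh(κL) = 3.859.
The exact tunnelling result is T⁻¹ = 1 + U₀² sinh²(κL) / [4E(U₀ − E)] = 26.83, so T = 0.0373.

T = 0.0373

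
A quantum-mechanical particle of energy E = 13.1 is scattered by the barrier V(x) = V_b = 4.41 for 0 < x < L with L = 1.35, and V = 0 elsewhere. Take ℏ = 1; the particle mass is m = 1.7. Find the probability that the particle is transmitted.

T = 0.969

Above the barrier the interior wavenumber is k₂ = √(2m(E − V_b))/ℏ = 5.436, giving phase k₂L = 7.338.
Matching at both interfaces gives T⁻¹ = 1 + V_b² sin²(k₂L) / [4E(E − V_b)] = 1.032, hence T = 0.969.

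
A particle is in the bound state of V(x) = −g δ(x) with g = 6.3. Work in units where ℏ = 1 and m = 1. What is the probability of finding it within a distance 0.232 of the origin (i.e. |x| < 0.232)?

P = 0.946

The normalised bound state is ψ = √κ e^{−κ|x|} with κ = mg/ℏ² = 6.300.
P(|x| < d) = ∫_{−d}^{d} κ e^{−2κ|x|} dx = 1 − e^{−2κd} = 1 − e^{−2.923} = 0.9462.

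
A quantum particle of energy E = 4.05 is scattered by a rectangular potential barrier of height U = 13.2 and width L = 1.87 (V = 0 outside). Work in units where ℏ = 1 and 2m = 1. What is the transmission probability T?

T = 0.0000416

E < U: inside the barrier ψ ∝ e^{±κx} with κ = √(2m(U − E))/ℏ = 3.025.
κL = 5.657, sinh(κL) = 143.1.
Matching ψ, ψ′ at both faces gives T = [1 + U² sinh²(κL) / (4E(U − E))]⁻¹ = 1/24060 = 0.0000416.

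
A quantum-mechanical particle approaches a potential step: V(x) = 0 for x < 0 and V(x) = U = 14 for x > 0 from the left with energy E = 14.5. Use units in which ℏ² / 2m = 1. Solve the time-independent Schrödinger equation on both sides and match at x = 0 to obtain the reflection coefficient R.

On each side the TISE gives plane waves with k = √(2m(E − V))/ℏ: k₁ = √(2·½·14.5) = 3.808, k₂ = √(2·½·0.5) = 0.7071.
Continuity of ψ and ψ′ at the step yields the reflection amplitude r = (k₁ − k₂)/(k₁ + k₂) = 0.6868; thus R = |r|² = 0.4717, T = 0.5283.

R = 0.472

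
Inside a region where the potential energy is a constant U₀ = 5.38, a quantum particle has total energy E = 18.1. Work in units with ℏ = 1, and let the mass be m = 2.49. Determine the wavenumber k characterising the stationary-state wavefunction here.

With E > U₀ the solution is oscillatory, ψ ∝ e^{±ikx} with k = √(2m(E − U₀))/ℏ.
k = √(2 × 2.49 × 12.72) = 7.959.

k = 7.96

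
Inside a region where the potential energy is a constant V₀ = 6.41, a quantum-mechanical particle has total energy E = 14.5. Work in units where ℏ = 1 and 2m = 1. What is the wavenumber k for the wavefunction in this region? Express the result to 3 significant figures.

With E > V₀ the solution is oscillatory, ψ ∝ e^{±ikx} with k = √(2m(E − V₀))/ℏ.
k = √(2 × 0.5 × 8.09) = 2.844.

k = 2.84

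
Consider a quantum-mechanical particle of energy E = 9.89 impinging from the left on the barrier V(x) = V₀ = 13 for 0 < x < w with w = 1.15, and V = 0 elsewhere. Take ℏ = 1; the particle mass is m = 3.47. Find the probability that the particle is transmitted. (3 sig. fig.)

T = 0.0000666

E < V₀: inside the barrier ψ ∝ e^{±κx} with κ = √(2m(V₀ − E))/ℏ = 4.646.
κw = 5.343, sinh(κw) = 104.5.
The exact tunnelling result is T⁻¹ = 1 + V₀² sinh²(κw) / [4E(V₀ − E)] = 15010, so T = 0.0000666.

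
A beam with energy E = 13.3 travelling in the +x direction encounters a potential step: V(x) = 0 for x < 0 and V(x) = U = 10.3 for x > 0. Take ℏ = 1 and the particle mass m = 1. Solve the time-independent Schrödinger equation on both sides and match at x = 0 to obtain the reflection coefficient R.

R = 0.127

On each side the TISE gives plane waves with k = √(2m(E − V))/ℏ: k₁ = √(2·1·13.3) = 5.158, k₂ = √(2·1·3) = 2.449.
Matching ψ and ψ′ at x = 0 gives r = (k₁ − k₂)/(k₁ + k₂), so R = r² = 0.1267 and T = 1 − R = 0.8733.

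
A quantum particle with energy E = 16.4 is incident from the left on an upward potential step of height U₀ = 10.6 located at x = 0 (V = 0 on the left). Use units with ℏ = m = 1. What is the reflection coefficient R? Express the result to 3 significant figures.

On each side the TISE gives plane waves with k = √(2m(E − V))/ℏ: k₁ = √(2·1·16.4) = 5.727, k₂ = √(2·1·5.8) = 3.406.
Continuity of ψ and ψ′ at the step yields the reflection amplitude r = (k₁ − k₂)/(k₁ + k₂) = 0.2542; thus R = |r|² = 0.06460, T = 0.9354.

R = 0.0646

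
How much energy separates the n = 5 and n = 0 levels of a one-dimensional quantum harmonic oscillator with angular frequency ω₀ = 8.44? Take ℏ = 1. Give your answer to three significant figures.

E_n = ℏω₀(n + ½), so ΔE = (5 − 0) ℏω₀ = 5 × 8.44 = 42.20.

ΔE = 42.2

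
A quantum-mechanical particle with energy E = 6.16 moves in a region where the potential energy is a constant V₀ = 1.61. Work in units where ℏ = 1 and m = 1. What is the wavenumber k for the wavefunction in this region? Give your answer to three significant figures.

k = 3.02

With E > V₀ the solution is oscillatory, ψ ∝ e^{±ikx} with k = √(2m(E − V₀))/ℏ.
k = √(2 × 1 × 4.55) = 3.017.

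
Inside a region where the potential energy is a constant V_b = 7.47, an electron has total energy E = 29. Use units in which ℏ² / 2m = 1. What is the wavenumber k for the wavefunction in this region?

With E > V_b the solution is oscillatory, ψ ∝ e^{±ikx} with k = √(2m(E − V_b))/ℏ.
k = √(2 × 0.5 × 21.53) = 4.640.

k = 4.64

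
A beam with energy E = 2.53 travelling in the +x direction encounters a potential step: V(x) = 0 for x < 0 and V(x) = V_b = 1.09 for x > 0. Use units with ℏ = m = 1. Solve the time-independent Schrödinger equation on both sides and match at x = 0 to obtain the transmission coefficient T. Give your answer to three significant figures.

On each side the TISE gives plane waves with k = √(2m(E − V))/ℏ: k₁ = √(2·1·2.53) = 2.249, k₂ = √(2·1·1.44) = 1.697.
Matching ψ and ψ′ at x = 0 gives r = (k₁ − k₂)/(k₁ + k₂), so R = r² = 0.01959 and T = 1 − R = 0.9804.

T = 0.980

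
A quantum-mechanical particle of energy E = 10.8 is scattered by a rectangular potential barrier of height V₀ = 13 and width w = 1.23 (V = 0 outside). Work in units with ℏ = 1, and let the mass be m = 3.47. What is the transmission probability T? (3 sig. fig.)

Since E < V₀ the interior solution is evanescent with decay constant κ = √(2m(V₀ − E))/ℏ = 3.907.
κw = 4.806, sinh(κw) = 61.13.
Matching ψ, ψ′ at both faces gives T = [1 + V₀² sinh²(κw) / (4E(V₀ − E))]⁻¹ = 1/6645 = 0.000150.

T = 0.000150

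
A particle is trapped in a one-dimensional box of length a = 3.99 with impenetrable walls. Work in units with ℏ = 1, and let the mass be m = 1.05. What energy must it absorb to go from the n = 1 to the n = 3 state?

ΔE = 2.36

E_n = n²π²ℏ²/(2ma²), so ΔE = (3² − 1²) π²ℏ²/(2ma²).
ΔE = 8 × π² / (2 × 1.05 × 3.99²) = 2.362.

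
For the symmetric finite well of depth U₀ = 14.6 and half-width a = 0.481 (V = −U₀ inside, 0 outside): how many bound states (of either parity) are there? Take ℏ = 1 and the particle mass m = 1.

N = 2

The dimensionless depth is z₀ = a√(2mU₀)/ℏ = 0.481 × √(29.20) = 2.599.
A new bound state (alternating even/odd) appears each time z₀ passes a multiple of π/2, so N = ⌊2z₀/π⌋ + 1 = ⌊1.655⌋ + 1 = 2.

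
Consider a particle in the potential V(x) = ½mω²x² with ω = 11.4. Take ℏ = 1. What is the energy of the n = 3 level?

E = 39.9

The oscillator eigenvalues are E_n = ℏω(n + ½), so E_3 = 11.4 × 3.5 = 39.90.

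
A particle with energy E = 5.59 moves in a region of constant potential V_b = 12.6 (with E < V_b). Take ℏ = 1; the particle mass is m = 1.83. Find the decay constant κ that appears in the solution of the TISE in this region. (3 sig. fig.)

κ = 5.07

Since E < V_b the TISE in this region is ψ'' = κ²ψ with κ = √(2m(V_b − E))/ℏ.
κ = √(2 × 1.83 × 7.01) = 5.065.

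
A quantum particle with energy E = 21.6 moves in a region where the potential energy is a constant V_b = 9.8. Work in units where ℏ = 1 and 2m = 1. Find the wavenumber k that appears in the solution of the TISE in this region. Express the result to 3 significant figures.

With E > V_b the solution is oscillatory, ψ ∝ e^{±ikx} with k = √(2m(E − V_b))/ℏ.
k = √(2 × 0.5 × 11.8) = 3.435.

k = 3.44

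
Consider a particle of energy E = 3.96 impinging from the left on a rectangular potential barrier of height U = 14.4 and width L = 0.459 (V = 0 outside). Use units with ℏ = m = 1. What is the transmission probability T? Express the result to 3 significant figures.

T = 0.0472

Since E < U the interior solution is evanescent with decay constant κ = √(2m(U − E))/ℏ = 4.569.
κL = 2.097, sinh(κL) = 4.011.
Matching ψ, ψ′ at both faces gives T = [1 + U² sinh²(κL) / (4E(U − E))]⁻¹ = 1/21.17 = 0.0472.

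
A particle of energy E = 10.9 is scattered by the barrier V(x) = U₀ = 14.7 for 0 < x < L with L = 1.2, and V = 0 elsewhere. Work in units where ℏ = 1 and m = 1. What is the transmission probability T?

E < U₀: inside the barrier ψ ∝ e^{±κx} with κ = √(2m(U₀ − E))/ℏ = 2.757.
κL = 3.308, sinh(κL) = 13.65.
Matching ψ, ψ′ at both faces gives T = [1 + U₀² sinh²(κL) / (4E(U₀ − E))]⁻¹ = 1/244.0 = 0.00410.

T = 0.00410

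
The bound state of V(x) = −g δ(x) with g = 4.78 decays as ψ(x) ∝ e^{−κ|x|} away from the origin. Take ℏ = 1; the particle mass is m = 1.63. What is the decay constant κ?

Integrating the TISE across x = 0 gives the cusp condition ψ'(0⁺) − ψ'(0⁻) = −(2mg/ℏ²)ψ(0).
With ψ ∝ e^{−κ|x|} this yields −2κ = −2mg/ℏ², so κ = mg/ℏ² = 7.791.

κ = 7.79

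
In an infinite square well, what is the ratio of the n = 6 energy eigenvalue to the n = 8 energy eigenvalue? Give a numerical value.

0.5625

Since E_n ∝ n², the ratio is (6/8)² = 0.5625.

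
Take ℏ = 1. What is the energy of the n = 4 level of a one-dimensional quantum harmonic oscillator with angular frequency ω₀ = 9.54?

E = 42.9

Using E_n = (n + ½)ℏω₀: E_4 = 4.5 × 9.54 = 42.93.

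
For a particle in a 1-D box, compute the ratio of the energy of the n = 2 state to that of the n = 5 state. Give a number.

Since E_n ∝ n², the ratio is (2/5)² = 0.16.

0.16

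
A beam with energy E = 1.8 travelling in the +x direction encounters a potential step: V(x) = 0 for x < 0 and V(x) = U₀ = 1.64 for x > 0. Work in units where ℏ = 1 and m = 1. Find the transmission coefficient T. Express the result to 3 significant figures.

T = 0.708

On each side the TISE gives plane waves with k = √(2m(E − V))/ℏ: k₁ = √(2·1·1.8) = 1.897, k₂ = √(2·1·0.16) = 0.5657.
Matching ψ and ψ′ at x = 0 gives r = (k₁ − k₂)/(k₁ + k₂), so R = r² = 0.2923 and T = 1 − R = 0.7077.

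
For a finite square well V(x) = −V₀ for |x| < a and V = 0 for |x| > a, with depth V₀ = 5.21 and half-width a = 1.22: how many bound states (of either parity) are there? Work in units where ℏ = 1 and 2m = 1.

Define the well-strength parameter z₀ = (a/ℏ)√(2mV₀) = 1.22 × √(2·0.5·5.21) = 2.785.
A new bound state (alternating even/odd) appears each time z₀ passes a multiple of π/2, so N = ⌊2z₀/π⌋ + 1 = ⌊1.773⌋ + 1 = 2.

N = 2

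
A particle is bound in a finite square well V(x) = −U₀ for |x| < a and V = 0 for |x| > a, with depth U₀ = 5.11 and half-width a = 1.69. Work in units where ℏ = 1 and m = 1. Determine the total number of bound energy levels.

N = 4

Define the well-strength parameter z₀ = (a/ℏ)√(2mU₀) = 1.69 × √(2·1·5.11) = 5.403.
A new bound state (alternating even/odd) appears each time z₀ passes a multiple of π/2, so N = ⌊2z₀/π⌋ + 1 = ⌊3.439⌋ + 1 = 4.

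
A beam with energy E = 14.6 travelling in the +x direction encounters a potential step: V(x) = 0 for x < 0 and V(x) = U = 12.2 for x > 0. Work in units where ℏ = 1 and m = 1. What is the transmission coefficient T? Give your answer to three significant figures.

T = 0.821

On each side the TISE gives plane waves with k = √(2m(E − V))/ℏ: k₁ = √(2·1·14.6) = 5.404, k₂ = √(2·1·2.4) = 2.191.
Matching ψ and ψ′ at x = 0 gives r = (k₁ − k₂)/(k₁ + k₂), so R = r² = 0.1790 and T = 1 − R = 0.8210.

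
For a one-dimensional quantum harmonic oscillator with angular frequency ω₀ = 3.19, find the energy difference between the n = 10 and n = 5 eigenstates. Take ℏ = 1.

E_n = ℏω₀(n + ½), so ΔE = (10 − 5) ℏω₀ = 5 × 3.19 = 15.95.

ΔE = 16.0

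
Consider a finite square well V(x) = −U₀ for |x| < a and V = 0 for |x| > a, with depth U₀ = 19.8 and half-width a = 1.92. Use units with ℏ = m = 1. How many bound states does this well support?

N = 8

Define the well-strength parameter z₀ = (a/ℏ)√(2mU₀) = 1.92 × √(2·1·19.8) = 12.08.
The even/odd transcendental equations gain one root per π/2 in z₀, giving N = 1 + ⌊2z₀/π⌋ = 1 + ⌊7.692⌋ = 8.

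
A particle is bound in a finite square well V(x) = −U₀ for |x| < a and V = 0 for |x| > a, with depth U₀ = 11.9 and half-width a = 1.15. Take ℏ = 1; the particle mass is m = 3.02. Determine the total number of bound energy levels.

The dimensionless depth is z₀ = a√(2mU₀)/ℏ = 1.15 × √(71.88) = 9.750.
The even/odd transcendental equations gain one root per π/2 in z₀, giving N = 1 + ⌊2z₀/π⌋ = 1 + ⌊6.207⌋ = 7.

N = 7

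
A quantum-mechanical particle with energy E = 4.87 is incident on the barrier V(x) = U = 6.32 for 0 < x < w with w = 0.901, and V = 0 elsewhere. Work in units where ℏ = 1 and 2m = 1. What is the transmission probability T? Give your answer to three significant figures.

T = 0.292

E < U: inside the barrier ψ ∝ e^{±κx} with κ = √(2m(U − E))/ℏ = 1.204.
κw = 1.085, sinh(κw) = 1.311.
Matching ψ, ψ′ at both faces gives T = [1 + U² sinh²(κw) / (4E(U − E))]⁻¹ = 1/3.429 = 0.292.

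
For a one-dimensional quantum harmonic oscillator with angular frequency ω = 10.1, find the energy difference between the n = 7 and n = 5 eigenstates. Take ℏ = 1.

ΔE = 20.2

E_n = ℏω(n + ½), so ΔE = (7 − 5) ℏω = 2 × 10.1 = 20.20.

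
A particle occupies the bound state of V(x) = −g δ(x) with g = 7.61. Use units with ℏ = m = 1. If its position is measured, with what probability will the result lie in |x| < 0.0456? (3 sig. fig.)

P = 0.500

The normalised bound state is ψ = √κ e^{−κ|x|} with κ = mg/ℏ² = 7.610.
P(|x| < d) = ∫_{−d}^{d} κ e^{−2κ|x|} dx = 1 − e^{−2κd} = 1 − e^{−0.6940} = 0.5004.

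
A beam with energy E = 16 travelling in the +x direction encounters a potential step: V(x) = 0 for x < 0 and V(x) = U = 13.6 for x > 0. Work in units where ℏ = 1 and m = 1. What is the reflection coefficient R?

The wavenumbers are k₁ = √(2mE)/ℏ = 5.657 on the left and k₂ = √(2m(E − U))/ℏ = 2.191 on the right.
Matching ψ and ψ′ at x = 0 gives r = (k₁ − k₂)/(k₁ + k₂), so R = r² = 0.1951 and T = 1 − R = 0.8049.

R = 0.195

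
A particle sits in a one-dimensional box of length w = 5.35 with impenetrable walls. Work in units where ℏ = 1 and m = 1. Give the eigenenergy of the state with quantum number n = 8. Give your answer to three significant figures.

Requiring ψ(0) = ψ(w) = 0 quantises k = nπ/w, hence E_n = ℏ²k²/2m = n²π²ℏ²/(2mw²).
E_8 = 8² × π² / (2 × 1 × 5.35²) = 11.03.

E = 11.0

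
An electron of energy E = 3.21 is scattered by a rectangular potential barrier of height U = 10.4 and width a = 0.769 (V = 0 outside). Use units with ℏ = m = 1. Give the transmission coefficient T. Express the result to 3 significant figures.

Since E < U the interior solution is evanescent with decay constant κ = √(2m(U − E))/ℏ = 3.792.
κa = 2.916, sinh(κa) = 9.208.
Matching ψ, ψ′ at both faces gives T = [1 + U² sinh²(κa) / (4E(U − E))]⁻¹ = 1/100.3 = 0.00997.

T = 0.00997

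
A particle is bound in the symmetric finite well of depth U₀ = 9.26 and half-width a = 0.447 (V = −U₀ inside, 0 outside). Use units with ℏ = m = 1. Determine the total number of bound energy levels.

The dimensionless depth is z₀ = a√(2mU₀)/ℏ = 0.447 × √(18.52) = 1.924.
A new bound state (alternating even/odd) appears each time z₀ passes a multiple of π/2, so N = ⌊2z₀/π⌋ + 1 = ⌊1.225⌋ + 1 = 2.

N = 2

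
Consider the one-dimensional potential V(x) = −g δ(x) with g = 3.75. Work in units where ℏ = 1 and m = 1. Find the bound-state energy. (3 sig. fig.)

The bound state is ψ(x) = √κ e^{−κ|x|}. The derivative jump ψ'(0⁺) − ψ'(0⁻) = −(2mg/ℏ²)ψ(0) fixes κ = mg/ℏ² = 3.750.
Then E = −ℏ²κ²/(2m) = −mg²/(2ℏ²) = -7.031.

E = -7.03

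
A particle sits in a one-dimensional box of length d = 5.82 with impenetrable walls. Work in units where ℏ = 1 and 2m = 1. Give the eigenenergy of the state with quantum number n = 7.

The infinite-well eigenfunctions ψ_n = √(2/d) sin(nπx/d) vanish at both walls, giving E_n = n²π²ℏ²/(2md²).
E_7 = 7² × π² / (2 × 0.5 × 5.82²) = 14.28.

E = 14.3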